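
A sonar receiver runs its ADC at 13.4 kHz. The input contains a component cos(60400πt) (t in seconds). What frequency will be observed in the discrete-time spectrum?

ω = 60400π rad/s → f = ω/(2π) = 30200 Hz = 30.2 kHz.
30.2 kHz mod fs = 3.4 kHz.
3.4 kHz ≤ fs/2 = 6.7 kHz, appears at 3.4 kHz.

3.4 kHz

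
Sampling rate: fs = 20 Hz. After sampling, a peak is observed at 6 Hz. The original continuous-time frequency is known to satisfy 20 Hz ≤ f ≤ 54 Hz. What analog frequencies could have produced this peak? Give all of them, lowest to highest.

Frequencies that alias to 6 Hz are k·fs ± 6 Hz for integer k ≥ 0.
k=0: 6 Hz.
k=1: 14 Hz, 26 Hz.
k=2: 34 Hz, 46 Hz.
k=3: 54 Hz, 66 Hz.
k=4: 74 Hz, 86 Hz.
Within [20 Hz, 54 Hz]: 26 Hz, 34 Hz, 46 Hz, 54 Hz.

26 Hz, 34 Hz, 46 Hz, 54 Hz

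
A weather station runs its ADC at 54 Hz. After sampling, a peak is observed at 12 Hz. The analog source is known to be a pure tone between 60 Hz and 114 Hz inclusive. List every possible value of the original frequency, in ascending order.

Frequencies that alias to 12 Hz are k·fs ± 12 Hz for integer k ≥ 0.
k=0: 12 Hz.
k=1: 42 Hz, 66 Hz.
k=2: 96 Hz, 120 Hz.
k=3: 150 Hz, 174 Hz.
Within [60 Hz, 114 Hz]: 66 Hz, 96 Hz.

66 Hz, 96 Hz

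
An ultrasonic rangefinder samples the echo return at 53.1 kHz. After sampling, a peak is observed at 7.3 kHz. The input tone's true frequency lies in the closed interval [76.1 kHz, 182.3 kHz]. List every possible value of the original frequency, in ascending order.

Frequencies that alias to 7.3 kHz are k·fs ± 7.3 kHz for integer k ≥ 0.
k=0: 7.3 kHz.
k=1: 45.8 kHz, 60.4 kHz.
k=2: 98.9 kHz, 113.5 kHz.
k=3: 152 kHz, 166.6 kHz.
k=4: 205.1 kHz, 219.7 kHz.
Within [76.1 kHz, 182.3 kHz]: 98.9 kHz, 113.5 kHz, 152 kHz, 166.6 kHz.

98.9 kHz, 113.5 kHz, 152 kHz, 166.6 kHz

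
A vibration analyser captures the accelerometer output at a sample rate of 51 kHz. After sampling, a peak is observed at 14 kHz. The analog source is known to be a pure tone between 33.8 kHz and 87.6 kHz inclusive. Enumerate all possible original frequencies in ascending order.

37 kHz, 65 kHz

Frequencies that alias to 14 kHz are k·fs ± 14 kHz for integer k ≥ 0.
k=0: 14 kHz.
k=1: 37 kHz, 65 kHz.
k=2: 88 kHz, 116 kHz.
Within [33.8 kHz, 87.6 kHz]: 37 kHz, 65 kHz.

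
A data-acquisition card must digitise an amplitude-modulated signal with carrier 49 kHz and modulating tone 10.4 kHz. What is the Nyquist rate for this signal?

AM sidebands sit at fc ± fm = 38.6 kHz and 59.4 kHz.
Highest-frequency component: 59.4 kHz.
Nyquist rate = 2 × 59.4 kHz = 118.8 kHz.

118.8 kHz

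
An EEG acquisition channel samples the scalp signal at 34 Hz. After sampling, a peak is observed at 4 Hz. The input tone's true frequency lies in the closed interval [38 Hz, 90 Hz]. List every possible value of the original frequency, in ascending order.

38 Hz, 64 Hz, 72 Hz

Frequencies that alias to 4 Hz are k·fs ± 4 Hz for integer k ≥ 0.
k=0: 4 Hz.
k=1: 30 Hz, 38 Hz.
k=2: 64 Hz, 72 Hz.
k=3: 98 Hz, 106 Hz.
Within [38 Hz, 90 Hz]: 38 Hz, 64 Hz, 72 Hz.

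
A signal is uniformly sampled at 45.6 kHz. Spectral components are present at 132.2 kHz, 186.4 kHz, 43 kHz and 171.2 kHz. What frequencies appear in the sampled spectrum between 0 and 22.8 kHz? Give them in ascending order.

fs/2 = 22.8 kHz.
132.2 kHz mod fs = 41 kHz.
41 kHz > fs/2 = 22.8 kHz, folds to fs − 41 kHz = 4.6 kHz.
186.4 kHz mod fs = 4 kHz.
4 kHz ≤ fs/2 = 22.8 kHz, appears at 4 kHz.
43 kHz > fs/2 = 22.8 kHz, folds to fs − 43 kHz = 2.6 kHz.
171.2 kHz mod fs = 34.4 kHz.
34.4 kHz > fs/2 = 22.8 kHz, folds to fs − 34.4 kHz = 11.2 kHz.
Distinct values: {2.6 kHz, 4 kHz, 4.6 kHz, 11.2 kHz}.

2.6 kHz, 4 kHz, 4.6 kHz, 11.2 kHz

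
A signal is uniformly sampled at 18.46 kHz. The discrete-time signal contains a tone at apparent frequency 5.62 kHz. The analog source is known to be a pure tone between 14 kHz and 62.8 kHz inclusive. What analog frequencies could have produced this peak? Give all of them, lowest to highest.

Frequencies that alias to 5.62 kHz are k·fs ± 5.62 kHz for integer k ≥ 0.
k=0: 5.62 kHz.
k=1: 12.84 kHz, 24.08 kHz.
k=2: 31.3 kHz, 42.54 kHz.
k=3: 49.76 kHz, 61 kHz.
k=4: 68.22 kHz, 79.46 kHz.
Within [14 kHz, 62.8 kHz]: 24.08 kHz, 31.3 kHz, 42.54 kHz, 49.76 kHz, 61 kHz.

24.08 kHz, 31.3 kHz, 42.54 kHz, 49.76 kHz, 61 kHz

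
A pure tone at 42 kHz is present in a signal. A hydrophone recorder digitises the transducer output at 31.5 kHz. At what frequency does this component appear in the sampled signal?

10.5 kHz

42 kHz mod fs = 10.5 kHz.
10.5 kHz ≤ fs/2 = 15.75 kHz, appears at 10.5 kHz.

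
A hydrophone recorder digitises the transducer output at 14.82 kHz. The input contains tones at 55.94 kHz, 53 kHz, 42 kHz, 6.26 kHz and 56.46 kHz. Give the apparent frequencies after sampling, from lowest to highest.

2.46 kHz, 2.82 kHz, 3.34 kHz, 6.26 kHz, 6.28 kHz

fs/2 = 7.41 kHz.
55.94 kHz mod fs = 11.48 kHz.
11.48 kHz > fs/2 = 7.41 kHz, folds to fs − 11.48 kHz = 3.34 kHz.
53 kHz mod fs = 8.54 kHz.
8.54 kHz > fs/2 = 7.41 kHz, folds to fs − 8.54 kHz = 6.28 kHz.
42 kHz mod fs = 12.36 kHz.
12.36 kHz > fs/2 = 7.41 kHz, folds to fs − 12.36 kHz = 2.46 kHz.
6.26 kHz ≤ fs/2 = 7.41 kHz, passes unchanged.
56.46 kHz mod fs = 12 kHz.
12 kHz > fs/2 = 7.41 kHz, folds to fs − 12 kHz = 2.82 kHz.
Distinct values: {2.46 kHz, 2.82 kHz, 3.34 kHz, 6.26 kHz, 6.28 kHz}.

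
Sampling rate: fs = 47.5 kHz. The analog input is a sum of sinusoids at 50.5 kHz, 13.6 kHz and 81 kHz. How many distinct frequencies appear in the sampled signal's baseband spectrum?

3

fs/2 = 23.75 kHz.
50.5 kHz mod fs = 3 kHz.
3 kHz ≤ fs/2 = 23.75 kHz, appears at 3 kHz.
13.6 kHz ≤ fs/2 = 23.75 kHz, passes unchanged.
81 kHz mod fs = 33.5 kHz.
33.5 kHz > fs/2 = 23.75 kHz, folds to fs − 33.5 kHz = 14 kHz.
Distinct values: {3 kHz, 13.6 kHz, 14 kHz} → 3.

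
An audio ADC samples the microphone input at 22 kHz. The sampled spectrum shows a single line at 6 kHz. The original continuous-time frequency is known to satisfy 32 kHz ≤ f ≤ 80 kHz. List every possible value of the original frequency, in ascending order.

38 kHz, 50 kHz, 60 kHz, 72 kHz

Frequencies that alias to 6 kHz are k·fs ± 6 kHz for integer k ≥ 0.
k=0: 6 kHz.
k=1: 16 kHz, 28 kHz.
k=2: 38 kHz, 50 kHz.
k=3: 60 kHz, 72 kHz.
k=4: 82 kHz, 94 kHz.
Within [32 kHz, 80 kHz]: 38 kHz, 50 kHz, 60 kHz, 72 kHz.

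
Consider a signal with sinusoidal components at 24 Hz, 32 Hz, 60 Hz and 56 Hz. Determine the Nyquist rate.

Highest-frequency component: 60 Hz.
Nyquist rate = 2 × 60 Hz = 120 Hz.

120 Hz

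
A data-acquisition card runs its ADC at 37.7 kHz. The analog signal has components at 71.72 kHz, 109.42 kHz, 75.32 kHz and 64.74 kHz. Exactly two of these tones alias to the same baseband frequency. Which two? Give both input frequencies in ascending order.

71.72 kHz, 109.42 kHz

fs/2 = 18.85 kHz.
71.72 kHz mod fs = 34.02 kHz.
34.02 kHz > fs/2 = 18.85 kHz, folds to fs − 34.02 kHz = 3.68 kHz.
109.42 kHz mod fs = 34.02 kHz.
34.02 kHz > fs/2 = 18.85 kHz, folds to fs − 34.02 kHz = 3.68 kHz.
75.32 kHz mod fs = 37.62 kHz.
37.62 kHz > fs/2 = 18.85 kHz, folds to fs − 37.62 kHz = 0.08 kHz.
64.74 kHz mod fs = 27.04 kHz.
27.04 kHz > fs/2 = 18.85 kHz, folds to fs − 27.04 kHz = 10.66 kHz.
71.72 kHz and 109.42 kHz both map to 3.68 kHz.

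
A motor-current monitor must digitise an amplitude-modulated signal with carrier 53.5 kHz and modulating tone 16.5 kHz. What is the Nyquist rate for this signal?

140 kHz

AM sidebands sit at fc ± fm = 37 kHz and 70 kHz.
Highest-frequency component: 70 kHz.
Nyquist rate = 2 × 70 kHz = 140 kHz.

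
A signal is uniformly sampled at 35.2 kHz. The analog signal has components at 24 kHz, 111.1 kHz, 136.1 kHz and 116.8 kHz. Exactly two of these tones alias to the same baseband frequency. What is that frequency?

fs/2 = 17.6 kHz.
24 kHz > fs/2 = 17.6 kHz, folds to fs − 24 kHz = 11.2 kHz.
111.1 kHz mod fs = 5.5 kHz.
5.5 kHz ≤ fs/2 = 17.6 kHz, appears at 5.5 kHz.
136.1 kHz mod fs = 30.5 kHz.
30.5 kHz > fs/2 = 17.6 kHz, folds to fs − 30.5 kHz = 4.7 kHz.
116.8 kHz mod fs = 11.2 kHz.
11.2 kHz ≤ fs/2 = 17.6 kHz, appears at 11.2 kHz.
24 kHz and 116.8 kHz both map to 11.2 kHz.

11.2 kHz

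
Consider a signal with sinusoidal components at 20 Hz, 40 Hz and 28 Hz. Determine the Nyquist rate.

Highest-frequency component: 40 Hz.
Nyquist rate = 2 × 40 Hz = 80 Hz.

80 Hz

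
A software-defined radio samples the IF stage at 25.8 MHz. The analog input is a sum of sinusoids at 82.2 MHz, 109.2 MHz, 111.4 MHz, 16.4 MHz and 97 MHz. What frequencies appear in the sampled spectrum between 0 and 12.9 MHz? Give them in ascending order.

fs/2 = 12.9 MHz.
82.2 MHz mod fs = 4.8 MHz.
4.8 MHz ≤ fs/2 = 12.9 MHz, appears at 4.8 MHz.
109.2 MHz mod fs = 6 MHz.
6 MHz ≤ fs/2 = 12.9 MHz, appears at 6 MHz.
111.4 MHz mod fs = 8.2 MHz.
8.2 MHz ≤ fs/2 = 12.9 MHz, appears at 8.2 MHz.
16.4 MHz > fs/2 = 12.9 MHz, folds to fs − 16.4 MHz = 9.4 MHz.
97 MHz mod fs = 19.6 MHz.
19.6 MHz > fs/2 = 12.9 MHz, folds to fs − 19.6 MHz = 6.2 MHz.
Distinct values: {4.8 MHz, 6 MHz, 6.2 MHz, 8.2 MHz, 9.4 MHz}.

4.8 MHz, 6 MHz, 6.2 MHz, 8.2 MHz, 9.4 MHz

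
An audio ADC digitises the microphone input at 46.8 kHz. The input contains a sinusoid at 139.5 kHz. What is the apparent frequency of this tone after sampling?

0.9 kHz

139.5 kHz mod fs = 45.9 kHz.
45.9 kHz > fs/2 = 23.4 kHz, folds to fs − 45.9 kHz = 0.9 kHz.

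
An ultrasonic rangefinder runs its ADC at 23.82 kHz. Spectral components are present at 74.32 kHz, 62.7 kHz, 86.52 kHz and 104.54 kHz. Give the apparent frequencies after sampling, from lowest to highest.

fs/2 = 11.91 kHz.
74.32 kHz mod fs = 2.86 kHz.
2.86 kHz ≤ fs/2 = 11.91 kHz, appears at 2.86 kHz.
62.7 kHz mod fs = 15.06 kHz.
15.06 kHz > fs/2 = 11.91 kHz, folds to fs − 15.06 kHz = 8.76 kHz.
86.52 kHz mod fs = 15.06 kHz.
15.06 kHz > fs/2 = 11.91 kHz, folds to fs − 15.06 kHz = 8.76 kHz.
104.54 kHz mod fs = 9.26 kHz.
9.26 kHz ≤ fs/2 = 11.91 kHz, appears at 9.26 kHz.
Distinct values: {2.86 kHz, 8.76 kHz, 9.26 kHz}.

2.86 kHz, 8.76 kHz, 9.26 kHz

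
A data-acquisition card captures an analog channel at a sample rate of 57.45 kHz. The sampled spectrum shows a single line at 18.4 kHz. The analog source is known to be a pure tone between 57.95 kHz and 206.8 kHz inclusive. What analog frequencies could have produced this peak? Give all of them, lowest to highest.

Frequencies that alias to 18.4 kHz are k·fs ± 18.4 kHz for integer k ≥ 0.
k=0: 18.4 kHz.
k=1: 39.05 kHz, 75.85 kHz.
k=2: 96.5 kHz, 133.3 kHz.
k=3: 153.95 kHz, 190.75 kHz.
k=4: 211.4 kHz, 248.2 kHz.
Within [57.95 kHz, 206.8 kHz]: 75.85 kHz, 96.5 kHz, 133.3 kHz, 153.95 kHz, 190.75 kHz.

75.85 kHz, 96.5 kHz, 133.3 kHz, 153.95 kHz, 190.75 kHz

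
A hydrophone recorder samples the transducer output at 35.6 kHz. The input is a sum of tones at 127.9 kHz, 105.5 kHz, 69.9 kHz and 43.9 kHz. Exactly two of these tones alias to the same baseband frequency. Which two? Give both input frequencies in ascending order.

69.9 kHz, 105.5 kHz

fs/2 = 17.8 kHz.
127.9 kHz mod fs = 21.1 kHz.
21.1 kHz > fs/2 = 17.8 kHz, folds to fs − 21.1 kHz = 14.5 kHz.
105.5 kHz mod fs = 34.3 kHz.
34.3 kHz > fs/2 = 17.8 kHz, folds to fs − 34.3 kHz = 1.3 kHz.
69.9 kHz mod fs = 34.3 kHz.
34.3 kHz > fs/2 = 17.8 kHz, folds to fs − 34.3 kHz = 1.3 kHz.
43.9 kHz mod fs = 8.3 kHz.
8.3 kHz ≤ fs/2 = 17.8 kHz, appears at 8.3 kHz.
69.9 kHz and 105.5 kHz both map to 1.3 kHz.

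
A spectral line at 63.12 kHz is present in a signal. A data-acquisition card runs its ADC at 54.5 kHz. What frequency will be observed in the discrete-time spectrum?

63.12 kHz mod fs = 8.62 kHz.
8.62 kHz ≤ fs/2 = 27.25 kHz, appears at 8.62 kHz.

8.62 kHz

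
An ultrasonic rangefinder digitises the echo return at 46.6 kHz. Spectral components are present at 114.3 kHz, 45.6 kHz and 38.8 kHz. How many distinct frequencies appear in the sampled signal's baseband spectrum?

3

fs/2 = 23.3 kHz.
114.3 kHz mod fs = 21.1 kHz.
21.1 kHz ≤ fs/2 = 23.3 kHz, appears at 21.1 kHz.
45.6 kHz > fs/2 = 23.3 kHz, folds to fs − 45.6 kHz = 1 kHz.
38.8 kHz > fs/2 = 23.3 kHz, folds to fs − 38.8 kHz = 7.8 kHz.
Distinct values: {1 kHz, 7.8 kHz, 21.1 kHz} → 3.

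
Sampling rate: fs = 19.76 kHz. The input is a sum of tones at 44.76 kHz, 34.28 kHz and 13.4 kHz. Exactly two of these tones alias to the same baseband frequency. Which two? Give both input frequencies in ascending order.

fs/2 = 9.88 kHz.
44.76 kHz mod fs = 5.24 kHz.
5.24 kHz ≤ fs/2 = 9.88 kHz, appears at 5.24 kHz.
34.28 kHz mod fs = 14.52 kHz.
14.52 kHz > fs/2 = 9.88 kHz, folds to fs − 14.52 kHz = 5.24 kHz.
13.4 kHz > fs/2 = 9.88 kHz, folds to fs − 13.4 kHz = 6.36 kHz.
34.28 kHz and 44.76 kHz both map to 5.24 kHz.

34.28 kHz, 44.76 kHz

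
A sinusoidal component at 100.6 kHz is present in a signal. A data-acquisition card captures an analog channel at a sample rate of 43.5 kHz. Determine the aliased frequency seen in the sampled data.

13.6 kHz

100.6 kHz mod fs = 13.6 kHz.
13.6 kHz ≤ fs/2 = 21.75 kHz, appears at 13.6 kHz.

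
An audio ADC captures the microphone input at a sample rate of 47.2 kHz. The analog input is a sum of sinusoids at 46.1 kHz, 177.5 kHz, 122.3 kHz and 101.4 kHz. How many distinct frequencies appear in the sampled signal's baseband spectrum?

fs/2 = 23.6 kHz.
46.1 kHz > fs/2 = 23.6 kHz, folds to fs − 46.1 kHz = 1.1 kHz.
177.5 kHz mod fs = 35.9 kHz.
35.9 kHz > fs/2 = 23.6 kHz, folds to fs − 35.9 kHz = 11.3 kHz.
122.3 kHz mod fs = 27.9 kHz.
27.9 kHz > fs/2 = 23.6 kHz, folds to fs − 27.9 kHz = 19.3 kHz.
101.4 kHz mod fs = 7 kHz.
7 kHz ≤ fs/2 = 23.6 kHz, appears at 7 kHz.
Distinct values: {1.1 kHz, 7 kHz, 11.3 kHz, 19.3 kHz} → 4.

4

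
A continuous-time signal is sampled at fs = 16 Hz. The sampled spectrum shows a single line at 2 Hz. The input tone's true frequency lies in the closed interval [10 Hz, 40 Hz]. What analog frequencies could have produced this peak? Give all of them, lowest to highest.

Frequencies that alias to 2 Hz are k·fs ± 2 Hz for integer k ≥ 0.
k=0: 2 Hz.
k=1: 14 Hz, 18 Hz.
k=2: 30 Hz, 34 Hz.
k=3: 46 Hz, 50 Hz.
Within [10 Hz, 40 Hz]: 14 Hz, 18 Hz, 30 Hz, 34 Hz.

14 Hz, 18 Hz, 30 Hz, 34 Hz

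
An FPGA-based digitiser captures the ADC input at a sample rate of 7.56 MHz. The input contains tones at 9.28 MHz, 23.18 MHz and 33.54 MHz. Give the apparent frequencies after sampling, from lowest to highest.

fs/2 = 3.78 MHz.
9.28 MHz mod fs = 1.72 MHz.
1.72 MHz ≤ fs/2 = 3.78 MHz, appears at 1.72 MHz.
23.18 MHz mod fs = 0.5 MHz.
0.5 MHz ≤ fs/2 = 3.78 MHz, appears at 0.5 MHz.
33.54 MHz mod fs = 3.3 MHz.
3.3 MHz ≤ fs/2 = 3.78 MHz, appears at 3.3 MHz.
Distinct values: {0.5 MHz, 1.72 MHz, 3.3 MHz}.

0.5 MHz, 1.72 MHz, 3.3 MHz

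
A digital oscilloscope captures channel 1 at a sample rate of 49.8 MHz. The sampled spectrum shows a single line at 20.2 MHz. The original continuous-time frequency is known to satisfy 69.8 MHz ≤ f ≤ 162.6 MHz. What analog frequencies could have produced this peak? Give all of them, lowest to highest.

70 MHz, 79.4 MHz, 119.8 MHz, 129.2 MHz

Frequencies that alias to 20.2 MHz are k·fs ± 20.2 MHz for integer k ≥ 0.
k=0: 20.2 MHz.
k=1: 29.6 MHz, 70 MHz.
k=2: 79.4 MHz, 119.8 MHz.
k=3: 129.2 MHz, 169.6 MHz.
k=4: 179 MHz, 219.4 MHz.
Within [69.8 MHz, 162.6 MHz]: 70 MHz, 79.4 MHz, 119.8 MHz, 129.2 MHz.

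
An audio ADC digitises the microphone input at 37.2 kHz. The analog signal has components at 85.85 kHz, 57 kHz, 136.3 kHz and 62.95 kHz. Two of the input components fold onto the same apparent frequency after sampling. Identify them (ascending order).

fs/2 = 18.6 kHz.
85.85 kHz mod fs = 11.45 kHz.
11.45 kHz ≤ fs/2 = 18.6 kHz, appears at 11.45 kHz.
57 kHz mod fs = 19.8 kHz.
19.8 kHz > fs/2 = 18.6 kHz, folds to fs − 19.8 kHz = 17.4 kHz.
136.3 kHz mod fs = 24.7 kHz.
24.7 kHz > fs/2 = 18.6 kHz, folds to fs − 24.7 kHz = 12.5 kHz.
62.95 kHz mod fs = 25.75 kHz.
25.75 kHz > fs/2 = 18.6 kHz, folds to fs − 25.75 kHz = 11.45 kHz.
62.95 kHz and 85.85 kHz both map to 11.45 kHz.

62.95 kHz, 85.85 kHz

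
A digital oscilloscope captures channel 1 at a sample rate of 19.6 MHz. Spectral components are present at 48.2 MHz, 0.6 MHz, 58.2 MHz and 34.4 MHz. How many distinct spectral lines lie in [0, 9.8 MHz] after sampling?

fs/2 = 9.8 MHz.
48.2 MHz mod fs = 9 MHz.
9 MHz ≤ fs/2 = 9.8 MHz, appears at 9 MHz.
0.6 MHz ≤ fs/2 = 9.8 MHz, passes unchanged.
58.2 MHz mod fs = 19 MHz.
19 MHz > fs/2 = 9.8 MHz, folds to fs − 19 MHz = 0.6 MHz.
34.4 MHz mod fs = 14.8 MHz.
14.8 MHz > fs/2 = 9.8 MHz, folds to fs − 14.8 MHz = 4.8 MHz.
Distinct values: {0.6 MHz, 4.8 MHz, 9 MHz} → 3.

3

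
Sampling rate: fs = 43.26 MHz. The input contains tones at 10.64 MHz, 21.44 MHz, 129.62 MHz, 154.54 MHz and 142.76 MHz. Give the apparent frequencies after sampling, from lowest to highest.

0.16 MHz, 10.64 MHz, 12.98 MHz, 18.5 MHz, 21.44 MHz

fs/2 = 21.63 MHz.
10.64 MHz ≤ fs/2 = 21.63 MHz, passes unchanged.
21.44 MHz ≤ fs/2 = 21.63 MHz, passes unchanged.
129.62 MHz mod fs = 43.1 MHz.
43.1 MHz > fs/2 = 21.63 MHz, folds to fs − 43.1 MHz = 0.16 MHz.
154.54 MHz mod fs = 24.76 MHz.
24.76 MHz > fs/2 = 21.63 MHz, folds to fs − 24.76 MHz = 18.5 MHz.
142.76 MHz mod fs = 12.98 MHz.
12.98 MHz ≤ fs/2 = 21.63 MHz, appears at 12.98 MHz.
Distinct values: {0.16 MHz, 10.64 MHz, 12.98 MHz, 18.5 MHz, 21.44 MHz}.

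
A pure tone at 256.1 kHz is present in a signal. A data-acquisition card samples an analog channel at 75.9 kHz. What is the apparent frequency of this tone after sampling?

256.1 kHz mod fs = 28.4 kHz.
28.4 kHz ≤ fs/2 = 37.95 kHz, appears at 28.4 kHz.

28.4 kHz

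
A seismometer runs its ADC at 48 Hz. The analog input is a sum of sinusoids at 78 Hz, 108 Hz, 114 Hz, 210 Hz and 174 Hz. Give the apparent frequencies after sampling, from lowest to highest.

12 Hz, 18 Hz

fs/2 = 24 Hz.
78 Hz mod fs = 30 Hz.
30 Hz > fs/2 = 24 Hz, folds to fs − 30 Hz = 18 Hz.
108 Hz mod fs = 12 Hz.
12 Hz ≤ fs/2 = 24 Hz, appears at 12 Hz.
114 Hz mod fs = 18 Hz.
18 Hz ≤ fs/2 = 24 Hz, appears at 18 Hz.
210 Hz mod fs = 18 Hz.
18 Hz ≤ fs/2 = 24 Hz, appears at 18 Hz.
174 Hz mod fs = 30 Hz.
30 Hz > fs/2 = 24 Hz, folds to fs − 30 Hz = 18 Hz.
Distinct values: {12 Hz, 18 Hz}.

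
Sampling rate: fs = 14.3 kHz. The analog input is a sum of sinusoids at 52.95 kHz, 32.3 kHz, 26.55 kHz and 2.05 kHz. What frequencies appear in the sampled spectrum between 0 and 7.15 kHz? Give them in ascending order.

fs/2 = 7.15 kHz.
52.95 kHz mod fs = 10.05 kHz.
10.05 kHz > fs/2 = 7.15 kHz, folds to fs − 10.05 kHz = 4.25 kHz.
32.3 kHz mod fs = 3.7 kHz.
3.7 kHz ≤ fs/2 = 7.15 kHz, appears at 3.7 kHz.
26.55 kHz mod fs = 12.25 kHz.
12.25 kHz > fs/2 = 7.15 kHz, folds to fs − 12.25 kHz = 2.05 kHz.
2.05 kHz ≤ fs/2 = 7.15 kHz, passes unchanged.
Distinct values: {2.05 kHz, 3.7 kHz, 4.25 kHz}.

2.05 kHz, 3.7 kHz, 4.25 kHz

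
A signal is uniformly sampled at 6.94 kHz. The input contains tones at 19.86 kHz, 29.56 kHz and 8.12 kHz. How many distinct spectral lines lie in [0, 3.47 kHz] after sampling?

3

fs/2 = 3.47 kHz.
19.86 kHz mod fs = 5.98 kHz.
5.98 kHz > fs/2 = 3.47 kHz, folds to fs − 5.98 kHz = 0.96 kHz.
29.56 kHz mod fs = 1.8 kHz.
1.8 kHz ≤ fs/2 = 3.47 kHz, appears at 1.8 kHz.
8.12 kHz mod fs = 1.18 kHz.
1.18 kHz ≤ fs/2 = 3.47 kHz, appears at 1.18 kHz.
Distinct values: {0.96 kHz, 1.18 kHz, 1.8 kHz} → 3.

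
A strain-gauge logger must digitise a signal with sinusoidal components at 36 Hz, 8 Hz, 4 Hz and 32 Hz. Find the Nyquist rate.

Highest-frequency component: 36 Hz.
Nyquist rate = 2 × 36 Hz = 72 Hz.

72 Hz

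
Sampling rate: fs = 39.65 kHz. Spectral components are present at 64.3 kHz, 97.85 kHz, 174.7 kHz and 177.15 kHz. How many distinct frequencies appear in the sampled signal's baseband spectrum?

fs/2 = 19.825 kHz.
64.3 kHz mod fs = 24.65 kHz.
24.65 kHz > fs/2 = 19.825 kHz, folds to fs − 24.65 kHz = 15 kHz.
97.85 kHz mod fs = 18.55 kHz.
18.55 kHz ≤ fs/2 = 19.825 kHz, appears at 18.55 kHz.
174.7 kHz mod fs = 16.1 kHz.
16.1 kHz ≤ fs/2 = 19.825 kHz, appears at 16.1 kHz.
177.15 kHz mod fs = 18.55 kHz.
18.55 kHz ≤ fs/2 = 19.825 kHz, appears at 18.55 kHz.
Distinct values: {15 kHz, 16.1 kHz, 18.55 kHz} → 3.

3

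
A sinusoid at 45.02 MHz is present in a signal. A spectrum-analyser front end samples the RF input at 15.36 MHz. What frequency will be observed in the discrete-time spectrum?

1.06 MHz

45.02 MHz mod fs = 14.3 MHz.
14.3 MHz > fs/2 = 7.68 MHz, folds to fs − 14.3 MHz = 1.06 MHz.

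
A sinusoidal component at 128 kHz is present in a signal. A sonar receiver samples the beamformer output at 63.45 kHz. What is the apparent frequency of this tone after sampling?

1.1 kHz

128 kHz mod fs = 1.1 kHz.
1.1 kHz ≤ fs/2 = 31.725 kHz, appears at 1.1 kHz.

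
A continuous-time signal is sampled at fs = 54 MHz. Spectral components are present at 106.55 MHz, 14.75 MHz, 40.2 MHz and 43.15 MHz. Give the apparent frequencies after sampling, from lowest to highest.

fs/2 = 27 MHz.
106.55 MHz mod fs = 52.55 MHz.
52.55 MHz > fs/2 = 27 MHz, folds to fs − 52.55 MHz = 1.45 MHz.
14.75 MHz ≤ fs/2 = 27 MHz, passes unchanged.
40.2 MHz > fs/2 = 27 MHz, folds to fs − 40.2 MHz = 13.8 MHz.
43.15 MHz > fs/2 = 27 MHz, folds to fs − 43.15 MHz = 10.85 MHz.
Distinct values: {1.45 MHz, 10.85 MHz, 13.8 MHz, 14.75 MHz}.

1.45 MHz, 10.85 MHz, 13.8 MHz, 14.75 MHz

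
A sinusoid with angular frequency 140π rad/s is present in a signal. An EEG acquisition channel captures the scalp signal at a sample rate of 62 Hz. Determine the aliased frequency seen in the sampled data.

8 Hz

ω = 140π rad/s → f = ω/(2π) = 70 Hz.
70 Hz mod fs = 8 Hz.
8 Hz ≤ fs/2 = 31 Hz, appears at 8 Hz.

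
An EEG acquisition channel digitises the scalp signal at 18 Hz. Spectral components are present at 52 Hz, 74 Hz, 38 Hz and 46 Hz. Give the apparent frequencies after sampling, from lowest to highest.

2 Hz, 8 Hz

fs/2 = 9 Hz.
52 Hz mod fs = 16 Hz.
16 Hz > fs/2 = 9 Hz, folds to fs − 16 Hz = 2 Hz.
74 Hz mod fs = 2 Hz.
2 Hz ≤ fs/2 = 9 Hz, appears at 2 Hz.
38 Hz mod fs = 2 Hz.
2 Hz ≤ fs/2 = 9 Hz, appears at 2 Hz.
46 Hz mod fs = 10 Hz.
10 Hz > fs/2 = 9 Hz, folds to fs − 10 Hz = 8 Hz.
Distinct values: {2 Hz, 8 Hz}.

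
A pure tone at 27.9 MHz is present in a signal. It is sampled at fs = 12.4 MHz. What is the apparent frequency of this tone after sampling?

27.9 MHz mod fs = 3.1 MHz.
3.1 MHz ≤ fs/2 = 6.2 MHz, appears at 3.1 MHz.

3.1 MHz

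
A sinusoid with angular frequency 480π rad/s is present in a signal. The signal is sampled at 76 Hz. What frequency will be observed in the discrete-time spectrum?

ω = 480π rad/s → f = ω/(2π) = 240 Hz.
240 Hz mod fs = 12 Hz.
12 Hz ≤ fs/2 = 38 Hz, appears at 12 Hz.

12 Hz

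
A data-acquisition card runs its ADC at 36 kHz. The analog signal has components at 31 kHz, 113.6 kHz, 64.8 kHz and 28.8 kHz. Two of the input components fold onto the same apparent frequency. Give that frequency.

fs/2 = 18 kHz.
31 kHz > fs/2 = 18 kHz, folds to fs − 31 kHz = 5 kHz.
113.6 kHz mod fs = 5.6 kHz.
5.6 kHz ≤ fs/2 = 18 kHz, appears at 5.6 kHz.
64.8 kHz mod fs = 28.8 kHz.
28.8 kHz > fs/2 = 18 kHz, folds to fs − 28.8 kHz = 7.2 kHz.
28.8 kHz > fs/2 = 18 kHz, folds to fs − 28.8 kHz = 7.2 kHz.
28.8 kHz and 64.8 kHz both map to 7.2 kHz.

7.2 kHz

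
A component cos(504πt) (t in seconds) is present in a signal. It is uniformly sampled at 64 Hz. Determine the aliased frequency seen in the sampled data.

4 Hz

ω = 504π rad/s → f = ω/(2π) = 252 Hz.
252 Hz mod fs = 60 Hz.
60 Hz > fs/2 = 32 Hz, folds to fs − 60 Hz = 4 Hz.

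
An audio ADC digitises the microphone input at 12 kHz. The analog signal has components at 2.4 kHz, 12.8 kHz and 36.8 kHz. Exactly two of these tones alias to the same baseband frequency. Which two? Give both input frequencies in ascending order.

fs/2 = 6 kHz.
2.4 kHz ≤ fs/2 = 6 kHz, passes unchanged.
12.8 kHz mod fs = 0.8 kHz.
0.8 kHz ≤ fs/2 = 6 kHz, appears at 0.8 kHz.
36.8 kHz mod fs = 0.8 kHz.
0.8 kHz ≤ fs/2 = 6 kHz, appears at 0.8 kHz.
12.8 kHz and 36.8 kHz both map to 0.8 kHz.

12.8 kHz, 36.8 kHz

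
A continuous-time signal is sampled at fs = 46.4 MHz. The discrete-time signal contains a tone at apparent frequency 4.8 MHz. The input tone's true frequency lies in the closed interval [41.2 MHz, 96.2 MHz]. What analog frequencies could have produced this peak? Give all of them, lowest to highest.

Frequencies that alias to 4.8 MHz are k·fs ± 4.8 MHz for integer k ≥ 0.
k=0: 4.8 MHz.
k=1: 41.6 MHz, 51.2 MHz.
k=2: 88 MHz, 97.6 MHz.
k=3: 134.4 MHz, 144 MHz.
Within [41.2 MHz, 96.2 MHz]: 41.6 MHz, 51.2 MHz, 88 MHz.

41.6 MHz, 51.2 MHz, 88 MHz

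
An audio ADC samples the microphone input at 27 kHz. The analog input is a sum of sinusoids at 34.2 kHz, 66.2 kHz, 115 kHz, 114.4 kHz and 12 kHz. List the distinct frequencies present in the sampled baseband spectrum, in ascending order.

6.4 kHz, 7 kHz, 7.2 kHz, 12 kHz, 12.2 kHz

fs/2 = 13.5 kHz.
34.2 kHz mod fs = 7.2 kHz.
7.2 kHz ≤ fs/2 = 13.5 kHz, appears at 7.2 kHz.
66.2 kHz mod fs = 12.2 kHz.
12.2 kHz ≤ fs/2 = 13.5 kHz, appears at 12.2 kHz.
115 kHz mod fs = 7 kHz.
7 kHz ≤ fs/2 = 13.5 kHz, appears at 7 kHz.
114.4 kHz mod fs = 6.4 kHz.
6.4 kHz ≤ fs/2 = 13.5 kHz, appears at 6.4 kHz.
12 kHz ≤ fs/2 = 13.5 kHz, passes unchanged.
Distinct values: {6.4 kHz, 7 kHz, 7.2 kHz, 12 kHz, 12.2 kHz}.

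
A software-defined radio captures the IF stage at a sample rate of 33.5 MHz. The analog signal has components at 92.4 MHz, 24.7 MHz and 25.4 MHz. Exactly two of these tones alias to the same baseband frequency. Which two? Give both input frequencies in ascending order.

25.4 MHz, 92.4 MHz

fs/2 = 16.75 MHz.
92.4 MHz mod fs = 25.4 MHz.
25.4 MHz > fs/2 = 16.75 MHz, folds to fs − 25.4 MHz = 8.1 MHz.
24.7 MHz > fs/2 = 16.75 MHz, folds to fs − 24.7 MHz = 8.8 MHz.
25.4 MHz > fs/2 = 16.75 MHz, folds to fs − 25.4 MHz = 8.1 MHz.
25.4 MHz and 92.4 MHz both map to 8.1 MHz.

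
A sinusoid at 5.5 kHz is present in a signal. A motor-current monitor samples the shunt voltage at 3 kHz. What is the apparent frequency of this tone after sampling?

0.5 kHz

5.5 kHz mod fs = 2.5 kHz.
2.5 kHz > fs/2 = 1.5 kHz, folds to fs − 2.5 kHz = 0.5 kHz.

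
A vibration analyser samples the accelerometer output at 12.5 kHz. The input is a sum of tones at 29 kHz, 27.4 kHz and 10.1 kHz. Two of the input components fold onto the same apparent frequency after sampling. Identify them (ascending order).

10.1 kHz, 27.4 kHz

fs/2 = 6.25 kHz.
29 kHz mod fs = 4 kHz.
4 kHz ≤ fs/2 = 6.25 kHz, appears at 4 kHz.
27.4 kHz mod fs = 2.4 kHz.
2.4 kHz ≤ fs/2 = 6.25 kHz, appears at 2.4 kHz.
10.1 kHz > fs/2 = 6.25 kHz, folds to fs − 10.1 kHz = 2.4 kHz.
10.1 kHz and 27.4 kHz both map to 2.4 kHz.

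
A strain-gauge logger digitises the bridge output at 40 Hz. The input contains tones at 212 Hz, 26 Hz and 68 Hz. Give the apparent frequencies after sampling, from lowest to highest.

fs/2 = 20 Hz.
212 Hz mod fs = 12 Hz.
12 Hz ≤ fs/2 = 20 Hz, appears at 12 Hz.
26 Hz > fs/2 = 20 Hz, folds to fs − 26 Hz = 14 Hz.
68 Hz mod fs = 28 Hz.
28 Hz > fs/2 = 20 Hz, folds to fs − 28 Hz = 12 Hz.
Distinct values: {12 Hz, 14 Hz}.

12 Hz, 14 Hz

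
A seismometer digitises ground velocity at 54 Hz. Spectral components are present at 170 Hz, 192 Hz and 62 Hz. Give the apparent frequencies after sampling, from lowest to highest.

8 Hz, 24 Hz

fs/2 = 27 Hz.
170 Hz mod fs = 8 Hz.
8 Hz ≤ fs/2 = 27 Hz, appears at 8 Hz.
192 Hz mod fs = 30 Hz.
30 Hz > fs/2 = 27 Hz, folds to fs − 30 Hz = 24 Hz.
62 Hz mod fs = 8 Hz.
8 Hz ≤ fs/2 = 27 Hz, appears at 8 Hz.
Distinct values: {8 Hz, 24 Hz}.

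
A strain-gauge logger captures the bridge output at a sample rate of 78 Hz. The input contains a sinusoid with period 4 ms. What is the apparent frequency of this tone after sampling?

T = 4 ms → f = 1/T = 250 Hz.
250 Hz mod fs = 16 Hz.
16 Hz ≤ fs/2 = 39 Hz, appears at 16 Hz.

16 Hz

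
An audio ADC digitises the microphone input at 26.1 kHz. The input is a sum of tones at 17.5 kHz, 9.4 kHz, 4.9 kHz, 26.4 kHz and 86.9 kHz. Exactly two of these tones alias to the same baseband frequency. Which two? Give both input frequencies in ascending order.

fs/2 = 13.05 kHz.
17.5 kHz > fs/2 = 13.05 kHz, folds to fs − 17.5 kHz = 8.6 kHz.
9.4 kHz ≤ fs/2 = 13.05 kHz, passes unchanged.
4.9 kHz ≤ fs/2 = 13.05 kHz, passes unchanged.
26.4 kHz mod fs = 0.3 kHz.
0.3 kHz ≤ fs/2 = 13.05 kHz, appears at 0.3 kHz.
86.9 kHz mod fs = 8.6 kHz.
8.6 kHz ≤ fs/2 = 13.05 kHz, appears at 8.6 kHz.
17.5 kHz and 86.9 kHz both map to 8.6 kHz.

17.5 kHz, 86.9 kHz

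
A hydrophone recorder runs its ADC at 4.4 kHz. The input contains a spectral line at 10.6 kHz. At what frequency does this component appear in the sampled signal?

1.8 kHz

10.6 kHz mod fs = 1.8 kHz.
1.8 kHz ≤ fs/2 = 2.2 kHz, appears at 1.8 kHz.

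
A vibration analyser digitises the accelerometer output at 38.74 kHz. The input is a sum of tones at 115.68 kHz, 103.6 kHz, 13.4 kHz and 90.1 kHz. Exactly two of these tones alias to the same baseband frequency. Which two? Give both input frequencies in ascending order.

90.1 kHz, 103.6 kHz

fs/2 = 19.37 kHz.
115.68 kHz mod fs = 38.2 kHz.
38.2 kHz > fs/2 = 19.37 kHz, folds to fs − 38.2 kHz = 0.54 kHz.
103.6 kHz mod fs = 26.12 kHz.
26.12 kHz > fs/2 = 19.37 kHz, folds to fs − 26.12 kHz = 12.62 kHz.
13.4 kHz ≤ fs/2 = 19.37 kHz, passes unchanged.
90.1 kHz mod fs = 12.62 kHz.
12.62 kHz ≤ fs/2 = 19.37 kHz, appears at 12.62 kHz.
90.1 kHz and 103.6 kHz both map to 12.62 kHz.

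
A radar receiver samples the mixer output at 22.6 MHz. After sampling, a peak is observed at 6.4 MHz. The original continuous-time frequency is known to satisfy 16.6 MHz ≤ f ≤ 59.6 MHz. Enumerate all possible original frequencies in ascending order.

Frequencies that alias to 6.4 MHz are k·fs ± 6.4 MHz for integer k ≥ 0.
k=0: 6.4 MHz.
k=1: 16.2 MHz, 29 MHz.
k=2: 38.8 MHz, 51.6 MHz.
k=3: 61.4 MHz, 74.2 MHz.
Within [16.6 MHz, 59.6 MHz]: 29 MHz, 38.8 MHz, 51.6 MHz.

29 MHz, 38.8 MHz, 51.6 MHz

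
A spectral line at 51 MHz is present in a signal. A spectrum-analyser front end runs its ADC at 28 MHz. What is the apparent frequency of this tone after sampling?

5 MHz

51 MHz mod fs = 23 MHz.
23 MHz > fs/2 = 14 MHz, folds to fs − 23 MHz = 5 MHz.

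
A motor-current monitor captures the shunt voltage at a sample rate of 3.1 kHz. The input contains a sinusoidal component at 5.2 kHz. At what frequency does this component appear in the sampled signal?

5.2 kHz mod fs = 2.1 kHz.
2.1 kHz > fs/2 = 1.55 kHz, folds to fs − 2.1 kHz = 1 kHz.

1 kHz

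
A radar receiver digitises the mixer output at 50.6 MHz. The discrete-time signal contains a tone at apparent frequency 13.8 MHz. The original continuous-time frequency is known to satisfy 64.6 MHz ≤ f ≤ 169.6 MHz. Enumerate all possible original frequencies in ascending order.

87.4 MHz, 115 MHz, 138 MHz, 165.6 MHz

Frequencies that alias to 13.8 MHz are k·fs ± 13.8 MHz for integer k ≥ 0.
k=0: 13.8 MHz.
k=1: 36.8 MHz, 64.4 MHz.
k=2: 87.4 MHz, 115 MHz.
k=3: 138 MHz, 165.6 MHz.
k=4: 188.6 MHz, 216.2 MHz.
Within [64.6 MHz, 169.6 MHz]: 87.4 MHz, 115 MHz, 138 MHz, 165.6 MHz.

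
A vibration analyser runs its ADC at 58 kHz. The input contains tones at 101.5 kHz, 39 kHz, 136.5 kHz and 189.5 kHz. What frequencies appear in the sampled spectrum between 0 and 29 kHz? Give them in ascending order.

fs/2 = 29 kHz.
101.5 kHz mod fs = 43.5 kHz.
43.5 kHz > fs/2 = 29 kHz, folds to fs − 43.5 kHz = 14.5 kHz.
39 kHz > fs/2 = 29 kHz, folds to fs − 39 kHz = 19 kHz.
136.5 kHz mod fs = 20.5 kHz.
20.5 kHz ≤ fs/2 = 29 kHz, appears at 20.5 kHz.
189.5 kHz mod fs = 15.5 kHz.
15.5 kHz ≤ fs/2 = 29 kHz, appears at 15.5 kHz.
Distinct values: {14.5 kHz, 15.5 kHz, 19 kHz, 20.5 kHz}.

14.5 kHz, 15.5 kHz, 19 kHz, 20.5 kHz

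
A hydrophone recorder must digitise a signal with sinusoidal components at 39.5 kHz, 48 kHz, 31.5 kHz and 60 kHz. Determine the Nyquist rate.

Highest-frequency component: 60 kHz.
Nyquist rate = 2 × 60 kHz = 120 kHz.

120 kHz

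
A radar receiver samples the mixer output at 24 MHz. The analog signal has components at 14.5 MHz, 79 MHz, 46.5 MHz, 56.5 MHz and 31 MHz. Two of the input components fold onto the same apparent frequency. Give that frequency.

fs/2 = 12 MHz.
14.5 MHz > fs/2 = 12 MHz, folds to fs − 14.5 MHz = 9.5 MHz.
79 MHz mod fs = 7 MHz.
7 MHz ≤ fs/2 = 12 MHz, appears at 7 MHz.
46.5 MHz mod fs = 22.5 MHz.
22.5 MHz > fs/2 = 12 MHz, folds to fs − 22.5 MHz = 1.5 MHz.
56.5 MHz mod fs = 8.5 MHz.
8.5 MHz ≤ fs/2 = 12 MHz, appears at 8.5 MHz.
31 MHz mod fs = 7 MHz.
7 MHz ≤ fs/2 = 12 MHz, appears at 7 MHz.
31 MHz and 79 MHz both map to 7 MHz.

7 MHz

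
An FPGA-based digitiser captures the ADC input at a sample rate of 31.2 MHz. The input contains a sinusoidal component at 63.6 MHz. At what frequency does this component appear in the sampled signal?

1.2 MHz

63.6 MHz mod fs = 1.2 MHz.
1.2 MHz ≤ fs/2 = 15.6 MHz, appears at 1.2 MHz.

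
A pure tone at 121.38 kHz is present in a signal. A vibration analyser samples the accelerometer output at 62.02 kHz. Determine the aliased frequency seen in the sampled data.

2.66 kHz

121.38 kHz mod fs = 59.36 kHz.
59.36 kHz > fs/2 = 31.01 kHz, folds to fs − 59.36 kHz = 2.66 kHz.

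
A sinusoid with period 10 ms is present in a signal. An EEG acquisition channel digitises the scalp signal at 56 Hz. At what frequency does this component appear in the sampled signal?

12 Hz

T = 10 ms → f = 1/T = 100 Hz.
100 Hz mod fs = 44 Hz.
44 Hz > fs/2 = 28 Hz, folds to fs − 44 Hz = 12 Hz.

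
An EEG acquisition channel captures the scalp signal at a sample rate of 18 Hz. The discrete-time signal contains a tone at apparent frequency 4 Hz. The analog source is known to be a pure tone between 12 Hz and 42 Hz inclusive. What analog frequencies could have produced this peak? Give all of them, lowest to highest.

14 Hz, 22 Hz, 32 Hz, 40 Hz

Frequencies that alias to 4 Hz are k·fs ± 4 Hz for integer k ≥ 0.
k=0: 4 Hz.
k=1: 14 Hz, 22 Hz.
k=2: 32 Hz, 40 Hz.
k=3: 50 Hz, 58 Hz.
Within [12 Hz, 42 Hz]: 14 Hz, 22 Hz, 32 Hz, 40 Hz.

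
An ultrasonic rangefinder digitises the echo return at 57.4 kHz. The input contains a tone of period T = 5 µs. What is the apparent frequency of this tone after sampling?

27.8 kHz

T = 5 µs → f = 1/T = 200 kHz.
200 kHz mod fs = 27.8 kHz.
27.8 kHz ≤ fs/2 = 28.7 kHz, appears at 27.8 kHz.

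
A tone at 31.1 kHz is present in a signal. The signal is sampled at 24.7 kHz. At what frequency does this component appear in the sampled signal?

31.1 kHz mod fs = 6.4 kHz.
6.4 kHz ≤ fs/2 = 12.35 kHz, appears at 6.4 kHz.

6.4 kHz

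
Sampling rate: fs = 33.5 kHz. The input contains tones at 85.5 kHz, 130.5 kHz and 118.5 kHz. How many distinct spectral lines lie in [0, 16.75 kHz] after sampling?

3

fs/2 = 16.75 kHz.
85.5 kHz mod fs = 18.5 kHz.
18.5 kHz > fs/2 = 16.75 kHz, folds to fs − 18.5 kHz = 15 kHz.
130.5 kHz mod fs = 30 kHz.
30 kHz > fs/2 = 16.75 kHz, folds to fs − 30 kHz = 3.5 kHz.
118.5 kHz mod fs = 18 kHz.
18 kHz > fs/2 = 16.75 kHz, folds to fs − 18 kHz = 15.5 kHz.
Distinct values: {3.5 kHz, 15 kHz, 15.5 kHz} → 3.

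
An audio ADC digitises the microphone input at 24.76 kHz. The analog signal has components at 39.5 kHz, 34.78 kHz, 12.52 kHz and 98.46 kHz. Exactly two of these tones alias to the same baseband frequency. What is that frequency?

10.02 kHz

fs/2 = 12.38 kHz.
39.5 kHz mod fs = 14.74 kHz.
14.74 kHz > fs/2 = 12.38 kHz, folds to fs − 14.74 kHz = 10.02 kHz.
34.78 kHz mod fs = 10.02 kHz.
10.02 kHz ≤ fs/2 = 12.38 kHz, appears at 10.02 kHz.
12.52 kHz > fs/2 = 12.38 kHz, folds to fs − 12.52 kHz = 12.24 kHz.
98.46 kHz mod fs = 24.18 kHz.
24.18 kHz > fs/2 = 12.38 kHz, folds to fs − 24.18 kHz = 0.58 kHz.
34.78 kHz and 39.5 kHz both map to 10.02 kHz.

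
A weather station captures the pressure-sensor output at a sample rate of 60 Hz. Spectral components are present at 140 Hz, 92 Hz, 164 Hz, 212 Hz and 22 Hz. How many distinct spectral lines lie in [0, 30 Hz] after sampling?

4

fs/2 = 30 Hz.
140 Hz mod fs = 20 Hz.
20 Hz ≤ fs/2 = 30 Hz, appears at 20 Hz.
92 Hz mod fs = 32 Hz.
32 Hz > fs/2 = 30 Hz, folds to fs − 32 Hz = 28 Hz.
164 Hz mod fs = 44 Hz.
44 Hz > fs/2 = 30 Hz, folds to fs − 44 Hz = 16 Hz.
212 Hz mod fs = 32 Hz.
32 Hz > fs/2 = 30 Hz, folds to fs − 32 Hz = 28 Hz.
22 Hz ≤ fs/2 = 30 Hz, passes unchanged.
Distinct values: {16 Hz, 20 Hz, 22 Hz, 28 Hz} → 4.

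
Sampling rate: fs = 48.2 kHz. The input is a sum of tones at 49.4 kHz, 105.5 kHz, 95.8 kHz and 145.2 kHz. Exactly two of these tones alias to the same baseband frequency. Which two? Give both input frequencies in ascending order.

95.8 kHz, 145.2 kHz

fs/2 = 24.1 kHz.
49.4 kHz mod fs = 1.2 kHz.
1.2 kHz ≤ fs/2 = 24.1 kHz, appears at 1.2 kHz.
105.5 kHz mod fs = 9.1 kHz.
9.1 kHz ≤ fs/2 = 24.1 kHz, appears at 9.1 kHz.
95.8 kHz mod fs = 47.6 kHz.
47.6 kHz > fs/2 = 24.1 kHz, folds to fs − 47.6 kHz = 0.6 kHz.
145.2 kHz mod fs = 0.6 kHz.
0.6 kHz ≤ fs/2 = 24.1 kHz, appears at 0.6 kHz.
95.8 kHz and 145.2 kHz both map to 0.6 kHz.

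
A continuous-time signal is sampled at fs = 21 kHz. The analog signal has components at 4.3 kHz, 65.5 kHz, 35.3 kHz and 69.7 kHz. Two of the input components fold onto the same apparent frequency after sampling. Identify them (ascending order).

fs/2 = 10.5 kHz.
4.3 kHz ≤ fs/2 = 10.5 kHz, passes unchanged.
65.5 kHz mod fs = 2.5 kHz.
2.5 kHz ≤ fs/2 = 10.5 kHz, appears at 2.5 kHz.
35.3 kHz mod fs = 14.3 kHz.
14.3 kHz > fs/2 = 10.5 kHz, folds to fs − 14.3 kHz = 6.7 kHz.
69.7 kHz mod fs = 6.7 kHz.
6.7 kHz ≤ fs/2 = 10.5 kHz, appears at 6.7 kHz.
35.3 kHz and 69.7 kHz both map to 6.7 kHz.

35.3 kHz, 69.7 kHz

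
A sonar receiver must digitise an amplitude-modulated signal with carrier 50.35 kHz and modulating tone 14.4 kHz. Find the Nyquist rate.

AM sidebands sit at fc ± fm = 35.95 kHz and 64.75 kHz.
Highest-frequency component: 64.75 kHz.
Nyquist rate = 2 × 64.75 kHz = 129.5 kHz.

129.5 kHz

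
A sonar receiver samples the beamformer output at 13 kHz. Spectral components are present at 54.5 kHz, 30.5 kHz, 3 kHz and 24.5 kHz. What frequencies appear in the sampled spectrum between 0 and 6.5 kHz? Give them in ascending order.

1.5 kHz, 2.5 kHz, 3 kHz, 4.5 kHz

fs/2 = 6.5 kHz.
54.5 kHz mod fs = 2.5 kHz.
2.5 kHz ≤ fs/2 = 6.5 kHz, appears at 2.5 kHz.
30.5 kHz mod fs = 4.5 kHz.
4.5 kHz ≤ fs/2 = 6.5 kHz, appears at 4.5 kHz.
3 kHz ≤ fs/2 = 6.5 kHz, passes unchanged.
24.5 kHz mod fs = 11.5 kHz.
11.5 kHz > fs/2 = 6.5 kHz, folds to fs − 11.5 kHz = 1.5 kHz.
Distinct values: {1.5 kHz, 2.5 kHz, 3 kHz, 4.5 kHz}.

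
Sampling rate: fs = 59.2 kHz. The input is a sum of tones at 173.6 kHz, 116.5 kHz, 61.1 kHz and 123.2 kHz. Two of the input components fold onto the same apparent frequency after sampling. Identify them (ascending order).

fs/2 = 29.6 kHz.
173.6 kHz mod fs = 55.2 kHz.
55.2 kHz > fs/2 = 29.6 kHz, folds to fs − 55.2 kHz = 4 kHz.
116.5 kHz mod fs = 57.3 kHz.
57.3 kHz > fs/2 = 29.6 kHz, folds to fs − 57.3 kHz = 1.9 kHz.
61.1 kHz mod fs = 1.9 kHz.
1.9 kHz ≤ fs/2 = 29.6 kHz, appears at 1.9 kHz.
123.2 kHz mod fs = 4.8 kHz.
4.8 kHz ≤ fs/2 = 29.6 kHz, appears at 4.8 kHz.
61.1 kHz and 116.5 kHz both map to 1.9 kHz.

61.1 kHz, 116.5 kHz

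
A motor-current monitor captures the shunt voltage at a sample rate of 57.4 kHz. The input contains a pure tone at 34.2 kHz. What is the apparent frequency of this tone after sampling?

34.2 kHz > fs/2 = 28.7 kHz, folds to fs − 34.2 kHz = 23.2 kHz.

23.2 kHz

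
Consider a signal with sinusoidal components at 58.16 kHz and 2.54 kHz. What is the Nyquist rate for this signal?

116.32 kHz

Highest-frequency component: 58.16 kHz.
Nyquist rate = 2 × 58.16 kHz = 116.32 kHz.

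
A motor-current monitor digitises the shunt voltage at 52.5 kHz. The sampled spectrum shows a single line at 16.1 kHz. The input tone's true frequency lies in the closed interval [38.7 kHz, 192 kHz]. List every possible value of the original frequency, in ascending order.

Frequencies that alias to 16.1 kHz are k·fs ± 16.1 kHz for integer k ≥ 0.
k=0: 16.1 kHz.
k=1: 36.4 kHz, 68.6 kHz.
k=2: 88.9 kHz, 121.1 kHz.
k=3: 141.4 kHz, 173.6 kHz.
k=4: 193.9 kHz, 226.1 kHz.
Within [38.7 kHz, 192 kHz]: 68.6 kHz, 88.9 kHz, 121.1 kHz, 141.4 kHz, 173.6 kHz.

68.6 kHz, 88.9 kHz, 121.1 kHz, 141.4 kHz, 173.6 kHz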